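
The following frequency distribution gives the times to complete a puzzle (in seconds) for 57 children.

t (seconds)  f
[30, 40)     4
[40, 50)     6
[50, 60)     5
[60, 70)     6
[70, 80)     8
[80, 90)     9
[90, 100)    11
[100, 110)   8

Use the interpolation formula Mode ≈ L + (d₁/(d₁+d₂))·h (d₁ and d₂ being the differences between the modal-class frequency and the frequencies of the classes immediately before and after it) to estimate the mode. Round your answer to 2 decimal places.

Modal class: [90, 100) (highest frequency 11).
d₁ = 11 − 9 = 2, d₂ = 11 − 8 = 3
Mode ≈ 90 + (2/(2+3)) × 10 = 90 + 4.0000 = 94.0000

94.00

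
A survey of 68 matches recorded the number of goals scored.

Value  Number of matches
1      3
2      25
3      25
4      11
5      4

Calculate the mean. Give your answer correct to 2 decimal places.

2.82

Values: 1, 2, 3, 4, 5
Σfx = 3×1 + 25×2 + 25×3 + 11×4 + 4×5 = 192
n = Σf = 68
Mean = 192 / 68 = 2.8235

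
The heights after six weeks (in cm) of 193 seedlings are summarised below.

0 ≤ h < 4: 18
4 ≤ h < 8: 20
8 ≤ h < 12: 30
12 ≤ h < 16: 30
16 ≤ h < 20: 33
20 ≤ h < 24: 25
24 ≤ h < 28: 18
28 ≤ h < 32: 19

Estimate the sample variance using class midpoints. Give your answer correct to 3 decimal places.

Midpoints: 2, 6, 10, 14, 18, 22, 26, 30
n = 193, Σfm = 3058, mean = 15.8446
Σfm² = 61732
Σf(m − x̄)² = Σfm² − (Σfm)²/n = 61732 − 3058²/193 = 13279.3368
Sample variance = 13279.3368 / 192 = 69.1632

69.163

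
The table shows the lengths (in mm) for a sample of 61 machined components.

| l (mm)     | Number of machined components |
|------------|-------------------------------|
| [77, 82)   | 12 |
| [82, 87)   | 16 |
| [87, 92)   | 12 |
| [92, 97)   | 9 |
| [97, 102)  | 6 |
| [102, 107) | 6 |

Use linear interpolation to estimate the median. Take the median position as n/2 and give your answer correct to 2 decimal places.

88.04

Cumulative frequencies: 12, 28, 40, 49, 55, 61
n = 61; position = n/2 = 30.5.
This falls in the class [87, 92): L = 87, F = 28, f = 12, h = 5.
Median ≈ 87 + ((30.5 − 28) / 12) × 5 = 88.0417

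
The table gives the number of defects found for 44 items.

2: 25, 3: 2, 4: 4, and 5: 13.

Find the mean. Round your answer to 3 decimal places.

3.114

Values: 2, 3, 4, 5
Σfx = 25×2 + 2×3 + 4×4 + 13×5 = 137
n = Σf = 44
Mean = 137 / 44 = 3.1136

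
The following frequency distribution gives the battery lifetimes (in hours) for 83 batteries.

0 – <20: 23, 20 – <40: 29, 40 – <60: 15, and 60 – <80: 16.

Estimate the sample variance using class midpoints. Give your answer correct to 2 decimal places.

Midpoints: 10, 30, 50, 70
n = 83, Σfm = 2970, mean = 35.7831
Σfm² = 144300
Σf(m − x̄)² = Σfm² − (Σfm)²/n = 144300 − 2970²/83 = 38024.0964
Sample variance = 38024.0964 / 82 = 463.7085

463.71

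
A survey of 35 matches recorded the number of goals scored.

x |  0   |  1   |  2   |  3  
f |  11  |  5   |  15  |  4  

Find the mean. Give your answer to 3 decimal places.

1.343

Values: 0, 1, 2, 3
Σfx = 11×0 + 5×1 + 15×2 + 4×3 = 47
n = Σf = 35
Mean = 47 / 35 = 1.3429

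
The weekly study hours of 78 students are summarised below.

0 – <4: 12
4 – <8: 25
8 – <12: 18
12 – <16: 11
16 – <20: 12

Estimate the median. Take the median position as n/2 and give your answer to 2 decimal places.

8.44

Cumulative frequencies: 12, 37, 55, 66, 78
n = 78; position = n/2 = 39.
This falls in the class 8 – <12: L = 8, F = 37, f = 18, h = 4.
Median ≈ 8 + ((39 − 37) / 18) × 4 = 8.4444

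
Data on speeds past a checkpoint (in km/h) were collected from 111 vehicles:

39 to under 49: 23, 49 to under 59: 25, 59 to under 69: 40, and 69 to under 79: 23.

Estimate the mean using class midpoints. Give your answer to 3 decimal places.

59.676

Midpoints: 44, 54, 64, 74
Σfm = 23×44 + 25×54 + 40×64 + 23×74 = 6624
n = Σf = 111
Mean = 6624 / 111 = 59.6757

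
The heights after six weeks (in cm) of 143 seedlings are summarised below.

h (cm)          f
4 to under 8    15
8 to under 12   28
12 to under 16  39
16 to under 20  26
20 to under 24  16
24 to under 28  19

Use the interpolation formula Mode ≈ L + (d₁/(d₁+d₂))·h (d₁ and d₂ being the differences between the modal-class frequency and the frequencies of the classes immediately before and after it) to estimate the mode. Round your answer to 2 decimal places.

13.83

Modal class: 12 to under 16 (highest frequency 39).
d₁ = 39 − 28 = 11, d₂ = 39 − 26 = 13
Mode ≈ 12 + (11/(11+13)) × 4 = 12 + 1.8333 = 13.8333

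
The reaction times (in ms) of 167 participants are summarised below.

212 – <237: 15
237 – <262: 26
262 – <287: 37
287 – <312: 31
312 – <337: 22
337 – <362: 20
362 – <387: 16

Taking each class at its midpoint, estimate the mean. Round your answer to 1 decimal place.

295.9

Midpoints: 224.5, 249.5, 274.5, 299.5, 324.5, 349.5, 374.5
Σfm = 15×224.5 + 26×249.5 + 37×274.5 + 31×299.5 + 22×324.5 + 20×349.5 + 16×374.5 = 49416.5
n = Σf = 167
Mean = 49416.5 / 167 = 295.9072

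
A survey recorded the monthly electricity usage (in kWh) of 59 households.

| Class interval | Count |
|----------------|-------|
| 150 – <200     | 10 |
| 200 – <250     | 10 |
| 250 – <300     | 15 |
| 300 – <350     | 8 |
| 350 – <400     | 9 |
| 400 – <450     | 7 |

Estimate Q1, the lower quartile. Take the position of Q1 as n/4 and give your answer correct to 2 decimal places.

223.75

Cumulative frequencies: 10, 20, 35, 43, 52, 59
n = 59; position = n/4 = 14.75.
This falls in the class 200 – <250: L = 200, F = 10, f = 10, h = 50.
Lower quartile ≈ 200 + ((14.75 − 10) / 10) × 50 = 223.7500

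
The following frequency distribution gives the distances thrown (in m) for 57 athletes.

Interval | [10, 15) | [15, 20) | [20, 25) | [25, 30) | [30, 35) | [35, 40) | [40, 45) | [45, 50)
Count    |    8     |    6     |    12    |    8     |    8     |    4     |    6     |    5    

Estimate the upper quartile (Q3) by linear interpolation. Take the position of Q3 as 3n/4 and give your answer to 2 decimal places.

Cumulative frequencies: 8, 14, 26, 34, 42, 46, 52, 57
n = 57; position = 3n/4 = 42.75.
This falls in the class [35, 40): L = 35, F = 42, f = 4, h = 5.
Upper quartile ≈ 35 + ((42.75 − 42) / 4) × 5 = 35.9375

35.94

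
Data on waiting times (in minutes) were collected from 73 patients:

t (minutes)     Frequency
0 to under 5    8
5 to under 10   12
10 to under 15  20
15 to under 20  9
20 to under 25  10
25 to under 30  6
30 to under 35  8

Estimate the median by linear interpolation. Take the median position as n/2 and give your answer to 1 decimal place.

14.1

Cumulative frequencies: 8, 20, 40, 49, 59, 65, 73
n = 73; position = n/2 = 36.5.
This falls in the class 10 to under 15: L = 10, F = 20, f = 20, h = 5.
Median ≈ 10 + ((36.5 − 20) / 20) × 5 = 14.1250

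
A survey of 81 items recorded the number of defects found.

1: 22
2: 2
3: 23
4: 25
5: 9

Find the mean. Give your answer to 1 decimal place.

Values: 1, 2, 3, 4, 5
Σfx = 22×1 + 2×2 + 23×3 + 25×4 + 9×5 = 240
n = Σf = 81
Mean = 240 / 81 = 2.9630

3.0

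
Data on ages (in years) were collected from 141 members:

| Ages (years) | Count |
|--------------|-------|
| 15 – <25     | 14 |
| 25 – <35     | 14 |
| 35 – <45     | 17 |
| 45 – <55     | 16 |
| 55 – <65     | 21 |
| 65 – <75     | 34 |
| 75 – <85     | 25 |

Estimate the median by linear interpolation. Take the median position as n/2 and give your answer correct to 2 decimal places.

Cumulative frequencies: 14, 28, 45, 61, 82, 116, 141
n = 141; position = n/2 = 70.5.
This falls in the class 55 – <65: L = 55, F = 61, f = 21, h = 10.
Median ≈ 55 + ((70.5 − 61) / 21) × 10 = 59.5238

59.52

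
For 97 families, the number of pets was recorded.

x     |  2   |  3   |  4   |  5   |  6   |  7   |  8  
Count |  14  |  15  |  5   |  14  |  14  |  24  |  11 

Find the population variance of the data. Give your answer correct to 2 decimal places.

Values: 2, 3, 4, 5, 6, 7, 8
n = 97, Σfx = 503, mean = 5.1856
Σfx² = 3005
Σf(x − x̄)² = Σfx² − (Σfx)²/n = 3005 − 503²/97 = 396.6598
Population variance = 396.6598 / 97 = 4.0893

4.09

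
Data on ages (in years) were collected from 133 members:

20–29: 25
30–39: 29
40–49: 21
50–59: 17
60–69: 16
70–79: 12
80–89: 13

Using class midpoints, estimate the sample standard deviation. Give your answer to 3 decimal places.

Midpoints: 24.5, 34.5, 44.5, 54.5, 64.5, 74.5, 84.5
n = 133, Σfm = 6498.5, mean = 48.8609
Σfm² = 367593.25
Σf(m − x̄)² = Σfm² − (Σfm)²/n = 367593.25 − 6498.5²/133 = 50070.6767
Sample variance = 50070.6767 / 132 = 379.3233
Standard deviation = √379.3233 = 19.4762

19.476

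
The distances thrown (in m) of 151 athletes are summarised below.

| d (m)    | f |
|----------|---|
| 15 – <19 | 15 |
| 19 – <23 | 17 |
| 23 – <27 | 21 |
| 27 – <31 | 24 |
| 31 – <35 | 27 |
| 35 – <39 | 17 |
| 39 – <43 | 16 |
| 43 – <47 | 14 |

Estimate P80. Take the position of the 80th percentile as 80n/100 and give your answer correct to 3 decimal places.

Cumulative frequencies: 15, 32, 53, 77, 104, 121, 137, 151
n = 151; position = 80n/100 = 120.8.
This falls in the class 35 – <39: L = 35, F = 104, f = 17, h = 4.
80th percentile ≈ 35 + ((120.8 − 104) / 17) × 4 = 38.9529

38.953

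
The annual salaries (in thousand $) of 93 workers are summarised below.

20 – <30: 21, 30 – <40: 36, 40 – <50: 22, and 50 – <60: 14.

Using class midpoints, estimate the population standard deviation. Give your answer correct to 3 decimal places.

9.835

Midpoints: 25, 35, 45, 55
n = 93, Σfm = 3545, mean = 38.1183
Σfm² = 144125
Σf(m − x̄)² = Σfm² − (Σfm)²/n = 144125 − 3545²/93 = 8995.6989
Population variance = 8995.6989 / 93 = 96.7279
Standard deviation = √96.7279 = 9.8350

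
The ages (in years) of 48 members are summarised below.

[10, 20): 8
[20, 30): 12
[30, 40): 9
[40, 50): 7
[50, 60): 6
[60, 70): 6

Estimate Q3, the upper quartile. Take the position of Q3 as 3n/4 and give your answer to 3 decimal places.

Cumulative frequencies: 8, 20, 29, 36, 42, 48
n = 48; position = 3n/4 = 36.
This falls in the class [40, 50): L = 40, F = 29, f = 7, h = 10.
Upper quartile ≈ 40 + ((36 − 29) / 7) × 10 = 50.0000

50.000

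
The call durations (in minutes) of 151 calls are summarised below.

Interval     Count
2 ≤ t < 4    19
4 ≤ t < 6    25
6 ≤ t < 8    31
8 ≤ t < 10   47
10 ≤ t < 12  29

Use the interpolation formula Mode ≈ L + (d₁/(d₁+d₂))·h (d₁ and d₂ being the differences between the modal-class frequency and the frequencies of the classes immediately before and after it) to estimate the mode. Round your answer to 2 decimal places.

Modal class: 8 ≤ t < 10 (highest frequency 47).
d₁ = 47 − 31 = 16, d₂ = 47 − 29 = 18
Mode ≈ 8 + (16/(16+18)) × 2 = 8 + 0.9412 = 8.9412

8.94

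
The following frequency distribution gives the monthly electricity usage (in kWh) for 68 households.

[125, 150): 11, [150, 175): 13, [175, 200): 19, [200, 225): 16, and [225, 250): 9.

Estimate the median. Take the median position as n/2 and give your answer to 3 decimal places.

Cumulative frequencies: 11, 24, 43, 59, 68
n = 68; position = n/2 = 34.
This falls in the class [175, 200): L = 175, F = 24, f = 19, h = 25.
Median ≈ 175 + ((34 − 24) / 19) × 25 = 188.1579

188.158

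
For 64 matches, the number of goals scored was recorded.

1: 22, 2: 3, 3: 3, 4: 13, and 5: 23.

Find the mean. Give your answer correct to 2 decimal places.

Values: 1, 2, 3, 4, 5
Σfx = 22×1 + 3×2 + 3×3 + 13×4 + 23×5 = 204
n = Σf = 64
Mean = 204 / 64 = 3.1875

3.19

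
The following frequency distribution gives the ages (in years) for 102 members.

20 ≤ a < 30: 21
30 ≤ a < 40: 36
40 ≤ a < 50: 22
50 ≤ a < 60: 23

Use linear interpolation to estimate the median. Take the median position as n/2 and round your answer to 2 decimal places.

Cumulative frequencies: 21, 57, 79, 102
n = 102; position = n/2 = 51.
This falls in the class 30 ≤ a < 40: L = 30, F = 21, f = 36, h = 10.
Median ≈ 30 + ((51 − 21) / 36) × 10 = 38.3333

38.33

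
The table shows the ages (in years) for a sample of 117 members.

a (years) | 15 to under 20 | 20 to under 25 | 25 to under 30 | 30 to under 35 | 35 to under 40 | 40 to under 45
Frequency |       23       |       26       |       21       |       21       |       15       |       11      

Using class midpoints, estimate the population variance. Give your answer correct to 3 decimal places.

63.412

Midpoints: 17.5, 22.5, 27.5, 32.5, 37.5, 42.5
n = 117, Σfm = 3277.5, mean = 28.0128
Σfm² = 99231.25
Σf(m − x̄)² = Σfm² − (Σfm)²/n = 99231.25 − 3277.5²/117 = 7419.2308
Population variance = 7419.2308 / 117 = 63.4122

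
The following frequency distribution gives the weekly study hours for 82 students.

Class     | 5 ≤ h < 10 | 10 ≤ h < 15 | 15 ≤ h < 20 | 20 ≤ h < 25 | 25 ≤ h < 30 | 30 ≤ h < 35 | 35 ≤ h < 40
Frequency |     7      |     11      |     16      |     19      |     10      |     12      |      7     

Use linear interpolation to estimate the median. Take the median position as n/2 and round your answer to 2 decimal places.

21.84

Cumulative frequencies: 7, 18, 34, 53, 63, 75, 82
n = 82; position = n/2 = 41.
This falls in the class 20 ≤ h < 25: L = 20, F = 34, f = 19, h = 5.
Median ≈ 20 + ((41 − 34) / 19) × 5 = 21.8421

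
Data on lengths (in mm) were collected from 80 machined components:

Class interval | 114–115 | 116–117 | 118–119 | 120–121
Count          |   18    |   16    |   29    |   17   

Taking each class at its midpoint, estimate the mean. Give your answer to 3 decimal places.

117.625

Midpoints: 114.5, 116.5, 118.5, 120.5
Σfm = 18×114.5 + 16×116.5 + 29×118.5 + 17×120.5 = 9410
n = Σf = 80
Mean = 9410 / 80 = 117.6250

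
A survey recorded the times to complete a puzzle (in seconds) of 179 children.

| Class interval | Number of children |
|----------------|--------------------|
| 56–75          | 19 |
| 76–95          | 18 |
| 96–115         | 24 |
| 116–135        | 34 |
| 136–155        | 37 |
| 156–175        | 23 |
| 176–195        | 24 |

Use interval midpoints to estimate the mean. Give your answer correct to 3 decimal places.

Midpoints: 65.5, 85.5, 105.5, 125.5, 145.5, 165.5, 185.5
Σfm = 19×65.5 + 18×85.5 + 24×105.5 + 34×125.5 + 37×145.5 + 23×165.5 + 24×185.5 = 23224.5
n = Σf = 179
Mean = 23224.5 / 179 = 129.7458

129.746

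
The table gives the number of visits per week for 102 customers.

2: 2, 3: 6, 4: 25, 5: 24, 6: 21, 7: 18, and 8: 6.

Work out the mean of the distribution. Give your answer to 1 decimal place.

Values: 2, 3, 4, 5, 6, 7, 8
Σfx = 2×2 + 6×3 + 25×4 + 24×5 + 21×6 + 18×7 + 6×8 = 542
n = Σf = 102
Mean = 542 / 102 = 5.3137

5.3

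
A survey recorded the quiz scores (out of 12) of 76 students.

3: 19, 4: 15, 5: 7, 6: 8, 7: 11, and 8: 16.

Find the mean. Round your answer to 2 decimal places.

5.33

Values: 3, 4, 5, 6, 7, 8
Σfx = 19×3 + 15×4 + 7×5 + 8×6 + 11×7 + 16×8 = 405
n = Σf = 76
Mean = 405 / 76 = 5.3289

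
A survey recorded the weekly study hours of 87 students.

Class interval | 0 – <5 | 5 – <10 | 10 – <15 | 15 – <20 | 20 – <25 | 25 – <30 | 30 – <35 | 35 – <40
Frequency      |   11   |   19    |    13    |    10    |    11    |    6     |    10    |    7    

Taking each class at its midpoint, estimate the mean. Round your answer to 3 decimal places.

17.328

Midpoints: 2.5, 7.5, 12.5, 17.5, 22.5, 27.5, 32.5, 37.5
Σfm = 11×2.5 + 19×7.5 + 13×12.5 + 10×17.5 + 11×22.5 + 6×27.5 + 10×32.5 + 7×37.5 = 1507.5
n = Σf = 87
Mean = 1507.5 / 87 = 17.3276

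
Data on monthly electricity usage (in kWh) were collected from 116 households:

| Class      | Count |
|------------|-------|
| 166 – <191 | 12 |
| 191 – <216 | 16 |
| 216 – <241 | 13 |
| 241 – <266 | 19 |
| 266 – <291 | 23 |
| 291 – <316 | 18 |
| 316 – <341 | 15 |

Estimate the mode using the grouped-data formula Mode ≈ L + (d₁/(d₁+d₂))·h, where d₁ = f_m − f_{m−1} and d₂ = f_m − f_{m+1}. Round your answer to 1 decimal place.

Modal class: 266 – <291 (highest frequency 23).
d₁ = 23 − 19 = 4, d₂ = 23 − 18 = 5
Mode ≈ 266 + (4/(4+5)) × 25 = 266 + 11.1111 = 277.1111

277.1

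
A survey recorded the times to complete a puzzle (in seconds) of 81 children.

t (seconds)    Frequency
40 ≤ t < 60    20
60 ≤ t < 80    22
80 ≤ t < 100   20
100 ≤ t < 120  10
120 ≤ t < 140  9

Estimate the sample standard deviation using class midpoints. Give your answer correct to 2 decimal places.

25.86

Midpoints: 50, 70, 90, 110, 130
n = 81, Σfm = 6610, mean = 81.6049
Σfm² = 592900
Σf(m − x̄)² = Σfm² − (Σfm)²/n = 592900 − 6610²/81 = 53491.3580
Sample variance = 53491.3580 / 80 = 668.6420
Standard deviation = √668.6420 = 25.8581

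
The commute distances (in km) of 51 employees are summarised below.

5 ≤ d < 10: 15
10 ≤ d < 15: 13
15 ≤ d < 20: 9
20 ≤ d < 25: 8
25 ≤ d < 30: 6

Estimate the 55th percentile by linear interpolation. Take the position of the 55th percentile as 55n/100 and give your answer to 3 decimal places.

Cumulative frequencies: 15, 28, 37, 45, 51
n = 51; position = 55n/100 = 28.05.
This falls in the class 15 ≤ d < 20: L = 15, F = 28, f = 9, h = 5.
55th percentile ≈ 15 + ((28.05 − 28) / 9) × 5 = 15.0278

15.028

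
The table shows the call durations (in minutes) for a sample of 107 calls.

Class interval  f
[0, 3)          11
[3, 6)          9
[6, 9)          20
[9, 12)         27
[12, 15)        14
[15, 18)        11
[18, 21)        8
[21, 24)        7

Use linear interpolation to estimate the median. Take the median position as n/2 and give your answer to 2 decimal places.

Cumulative frequencies: 11, 20, 40, 67, 81, 92, 100, 107
n = 107; position = n/2 = 53.5.
This falls in the class [9, 12): L = 9, F = 40, f = 27, h = 3.
Median ≈ 9 + ((53.5 − 40) / 27) × 3 = 10.5000

10.50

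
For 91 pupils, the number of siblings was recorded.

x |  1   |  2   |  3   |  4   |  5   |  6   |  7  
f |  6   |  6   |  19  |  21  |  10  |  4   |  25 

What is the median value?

4

Cumulative frequencies: 6, 12, 31, 52, 62, 66, 91
n = 91, so the median is the value in position (n+1)/2 = 46.
Position 46 falls at value 4.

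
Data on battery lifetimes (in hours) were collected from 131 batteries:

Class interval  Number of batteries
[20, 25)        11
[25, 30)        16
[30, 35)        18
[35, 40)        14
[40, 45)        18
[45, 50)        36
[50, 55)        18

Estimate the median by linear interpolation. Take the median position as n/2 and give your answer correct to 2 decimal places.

Cumulative frequencies: 11, 27, 45, 59, 77, 113, 131
n = 131; position = n/2 = 65.5.
This falls in the class [40, 45): L = 40, F = 59, f = 18, h = 5.
Median ≈ 40 + ((65.5 − 59) / 18) × 5 = 41.8056

41.81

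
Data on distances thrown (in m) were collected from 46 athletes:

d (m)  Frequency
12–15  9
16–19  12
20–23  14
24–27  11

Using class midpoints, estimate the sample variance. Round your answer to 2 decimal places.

18.19

Midpoints: 13.5, 17.5, 21.5, 25.5
n = 46, Σfm = 913, mean = 19.8478
Σfm² = 18939.5
Σf(m − x̄)² = Σfm² − (Σfm)²/n = 18939.5 − 913²/46 = 818.4348
Sample variance = 818.4348 / 45 = 18.1874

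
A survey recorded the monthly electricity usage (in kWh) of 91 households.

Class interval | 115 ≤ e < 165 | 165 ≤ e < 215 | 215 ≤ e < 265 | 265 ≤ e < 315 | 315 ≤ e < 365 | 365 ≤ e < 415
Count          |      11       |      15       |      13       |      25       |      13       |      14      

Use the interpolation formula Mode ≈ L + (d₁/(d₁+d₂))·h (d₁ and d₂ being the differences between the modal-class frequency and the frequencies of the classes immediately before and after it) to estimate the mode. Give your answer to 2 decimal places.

290.00

Modal class: 265 ≤ e < 315 (highest frequency 25).
d₁ = 25 − 13 = 12, d₂ = 25 − 13 = 12
Mode ≈ 265 + (12/(12+12)) × 50 = 265 + 25.0000 = 290.0000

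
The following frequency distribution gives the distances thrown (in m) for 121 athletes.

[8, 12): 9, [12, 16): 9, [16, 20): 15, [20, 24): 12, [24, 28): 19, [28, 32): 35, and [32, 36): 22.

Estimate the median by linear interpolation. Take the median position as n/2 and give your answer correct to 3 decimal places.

Cumulative frequencies: 9, 18, 33, 45, 64, 99, 121
n = 121; position = n/2 = 60.5.
This falls in the class [24, 28): L = 24, F = 45, f = 19, h = 4.
Median ≈ 24 + ((60.5 − 45) / 19) × 4 = 27.2632

27.263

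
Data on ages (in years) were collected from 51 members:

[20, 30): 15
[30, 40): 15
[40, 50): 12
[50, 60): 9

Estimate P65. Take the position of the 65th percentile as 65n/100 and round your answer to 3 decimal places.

42.625

Cumulative frequencies: 15, 30, 42, 51
n = 51; position = 65n/100 = 33.15.
This falls in the class [40, 50): L = 40, F = 30, f = 12, h = 10.
65th percentile ≈ 40 + ((33.15 − 30) / 12) × 10 = 42.6250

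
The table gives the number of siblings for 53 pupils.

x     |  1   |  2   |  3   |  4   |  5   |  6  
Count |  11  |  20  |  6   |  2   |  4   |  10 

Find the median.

Cumulative frequencies: 11, 31, 37, 39, 43, 53
n = 53, so the median is the value in position (n+1)/2 = 27.
Position 27 falls at value 2.

2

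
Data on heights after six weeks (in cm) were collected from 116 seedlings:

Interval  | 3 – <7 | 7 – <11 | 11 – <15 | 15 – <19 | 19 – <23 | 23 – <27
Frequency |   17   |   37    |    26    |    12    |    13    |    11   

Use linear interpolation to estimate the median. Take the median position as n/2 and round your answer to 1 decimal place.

11.6

Cumulative frequencies: 17, 54, 80, 92, 105, 116
n = 116; position = n/2 = 58.
This falls in the class 11 – <15: L = 11, F = 54, f = 26, h = 4.
Median ≈ 11 + ((58 − 54) / 26) × 4 = 11.6154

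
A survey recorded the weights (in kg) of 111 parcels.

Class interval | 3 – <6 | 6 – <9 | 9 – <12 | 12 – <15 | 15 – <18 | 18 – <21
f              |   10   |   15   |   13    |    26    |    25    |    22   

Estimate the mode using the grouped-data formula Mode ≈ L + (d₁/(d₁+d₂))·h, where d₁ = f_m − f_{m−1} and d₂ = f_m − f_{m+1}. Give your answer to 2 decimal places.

Modal class: 12 – <15 (highest frequency 26).
d₁ = 26 − 13 = 13, d₂ = 26 − 25 = 1
Mode ≈ 12 + (13/(13+1)) × 3 = 12 + 2.7857 = 14.7857

14.79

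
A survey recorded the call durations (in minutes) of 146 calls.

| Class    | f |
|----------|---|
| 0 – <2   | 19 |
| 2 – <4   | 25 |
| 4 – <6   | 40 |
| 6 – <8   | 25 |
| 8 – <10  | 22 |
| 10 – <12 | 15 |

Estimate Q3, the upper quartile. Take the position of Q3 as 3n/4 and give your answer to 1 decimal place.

8.0

Cumulative frequencies: 19, 44, 84, 109, 131, 146
n = 146; position = 3n/4 = 109.5.
This falls in the class 8 – <10: L = 8, F = 109, f = 22, h = 2.
Upper quartile ≈ 8 + ((109.5 − 109) / 22) × 2 = 8.0455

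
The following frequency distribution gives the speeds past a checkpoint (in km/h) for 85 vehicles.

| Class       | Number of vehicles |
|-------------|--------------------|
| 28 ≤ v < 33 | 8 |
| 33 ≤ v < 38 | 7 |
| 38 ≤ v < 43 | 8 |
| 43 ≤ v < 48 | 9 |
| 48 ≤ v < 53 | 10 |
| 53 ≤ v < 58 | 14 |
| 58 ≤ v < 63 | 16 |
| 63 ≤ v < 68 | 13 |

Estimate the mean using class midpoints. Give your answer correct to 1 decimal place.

50.9

Midpoints: 30.5, 35.5, 40.5, 45.5, 50.5, 55.5, 60.5, 65.5
Σfm = 8×30.5 + 7×35.5 + 8×40.5 + 9×45.5 + 10×50.5 + 14×55.5 + 16×60.5 + 13×65.5 = 4327.5
n = Σf = 85
Mean = 4327.5 / 85 = 50.9118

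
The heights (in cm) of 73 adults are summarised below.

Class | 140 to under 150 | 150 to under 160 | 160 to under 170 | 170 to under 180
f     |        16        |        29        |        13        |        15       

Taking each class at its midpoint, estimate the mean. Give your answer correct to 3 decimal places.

Midpoints: 145, 155, 165, 175
Σfm = 16×145 + 29×155 + 13×165 + 15×175 = 11585
n = Σf = 73
Mean = 11585 / 73 = 158.6986

158.699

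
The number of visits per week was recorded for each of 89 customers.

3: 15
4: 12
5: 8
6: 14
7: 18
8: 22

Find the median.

Cumulative frequencies: 15, 27, 35, 49, 67, 89
n = 89, so the median is the value in position (n+1)/2 = 45.
Position 45 falls at value 6.

6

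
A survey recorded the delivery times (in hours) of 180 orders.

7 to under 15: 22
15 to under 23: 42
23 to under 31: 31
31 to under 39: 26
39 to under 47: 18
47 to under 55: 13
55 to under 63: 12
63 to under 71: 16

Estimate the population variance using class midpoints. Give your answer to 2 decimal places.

292.76

Midpoints: 11, 19, 27, 35, 43, 51, 59, 67
n = 180, Σfm = 6004, mean = 33.3556
Σfm² = 252964
Σf(m − x̄)² = Σfm² − (Σfm)²/n = 252964 − 6004²/180 = 52697.2444
Population variance = 52697.2444 / 180 = 292.7625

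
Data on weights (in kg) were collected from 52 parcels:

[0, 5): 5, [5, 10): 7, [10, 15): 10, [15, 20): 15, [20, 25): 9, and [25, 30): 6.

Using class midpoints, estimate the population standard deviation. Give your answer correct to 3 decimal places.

7.265

Midpoints: 2.5, 7.5, 12.5, 17.5, 22.5, 27.5
n = 52, Σfm = 820, mean = 15.7692
Σfm² = 15675
Σf(m − x̄)² = Σfm² − (Σfm)²/n = 15675 − 820²/52 = 2744.2308
Population variance = 2744.2308 / 52 = 52.7737
Standard deviation = √52.7737 = 7.2645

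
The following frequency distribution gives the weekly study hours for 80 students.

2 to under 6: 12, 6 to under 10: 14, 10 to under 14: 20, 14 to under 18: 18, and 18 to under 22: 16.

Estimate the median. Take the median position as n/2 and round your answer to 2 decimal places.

12.80

Cumulative frequencies: 12, 26, 46, 64, 80
n = 80; position = n/2 = 40.
This falls in the class 10 to under 14: L = 10, F = 26, f = 20, h = 4.
Median ≈ 10 + ((40 − 26) / 20) × 4 = 12.8000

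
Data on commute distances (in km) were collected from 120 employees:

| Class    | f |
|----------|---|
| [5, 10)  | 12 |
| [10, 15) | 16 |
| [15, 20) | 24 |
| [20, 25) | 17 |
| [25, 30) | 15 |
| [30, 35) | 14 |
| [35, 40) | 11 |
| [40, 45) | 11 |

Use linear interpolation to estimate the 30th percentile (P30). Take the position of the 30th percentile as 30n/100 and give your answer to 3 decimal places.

Cumulative frequencies: 12, 28, 52, 69, 84, 98, 109, 120
n = 120; position = 30n/100 = 36.
This falls in the class [15, 20): L = 15, F = 28, f = 24, h = 5.
30th percentile ≈ 15 + ((36 − 28) / 24) × 5 = 16.6667

16.667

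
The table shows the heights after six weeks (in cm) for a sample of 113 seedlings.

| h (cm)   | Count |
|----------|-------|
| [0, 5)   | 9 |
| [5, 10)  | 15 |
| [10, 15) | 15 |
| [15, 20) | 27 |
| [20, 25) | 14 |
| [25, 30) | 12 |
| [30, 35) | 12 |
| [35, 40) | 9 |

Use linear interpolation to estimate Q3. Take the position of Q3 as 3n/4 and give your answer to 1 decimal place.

Cumulative frequencies: 9, 24, 39, 66, 80, 92, 104, 113
n = 113; position = 3n/4 = 84.75.
This falls in the class [25, 30): L = 25, F = 80, f = 12, h = 5.
Upper quartile ≈ 25 + ((84.75 − 80) / 12) × 5 = 26.9792

27.0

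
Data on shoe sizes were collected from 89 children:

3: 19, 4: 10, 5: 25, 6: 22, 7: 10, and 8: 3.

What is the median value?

Cumulative frequencies: 19, 29, 54, 76, 86, 89
n = 89, so the median is the value in position (n+1)/2 = 45.
Position 45 falls at value 5.

5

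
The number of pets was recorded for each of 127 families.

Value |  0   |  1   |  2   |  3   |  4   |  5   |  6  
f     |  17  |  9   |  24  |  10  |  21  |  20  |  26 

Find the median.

Cumulative frequencies: 17, 26, 50, 60, 81, 101, 127
n = 127, so the median is the value in position (n+1)/2 = 64.
Position 64 falls at value 4.

4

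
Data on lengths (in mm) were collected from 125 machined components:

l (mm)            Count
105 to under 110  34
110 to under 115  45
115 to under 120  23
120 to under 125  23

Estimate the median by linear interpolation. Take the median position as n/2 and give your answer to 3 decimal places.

Cumulative frequencies: 34, 79, 102, 125
n = 125; position = n/2 = 62.5.
This falls in the class 110 to under 115: L = 110, F = 34, f = 45, h = 5.
Median ≈ 110 + ((62.5 − 34) / 45) × 5 = 113.1667

113.167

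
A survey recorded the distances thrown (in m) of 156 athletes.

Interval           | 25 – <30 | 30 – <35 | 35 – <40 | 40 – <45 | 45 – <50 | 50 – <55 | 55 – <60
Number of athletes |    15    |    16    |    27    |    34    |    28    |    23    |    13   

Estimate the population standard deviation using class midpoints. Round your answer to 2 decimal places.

Midpoints: 27.5, 32.5, 37.5, 42.5, 47.5, 52.5, 57.5
n = 156, Σfm = 6675, mean = 42.7885
Σfm² = 297175
Σf(m − x̄)² = Σfm² − (Σfm)²/n = 297175 − 6675²/156 = 11562.0192
Population variance = 11562.0192 / 156 = 74.1155
Standard deviation = √74.1155 = 8.6090

8.61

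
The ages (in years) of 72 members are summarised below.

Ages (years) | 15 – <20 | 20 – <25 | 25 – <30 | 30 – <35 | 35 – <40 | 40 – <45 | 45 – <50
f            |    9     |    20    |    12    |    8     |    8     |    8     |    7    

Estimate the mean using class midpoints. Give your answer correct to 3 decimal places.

30.139

Midpoints: 17.5, 22.5, 27.5, 32.5, 37.5, 42.5, 47.5
Σfm = 9×17.5 + 20×22.5 + 12×27.5 + 8×32.5 + 8×37.5 + 8×42.5 + 7×47.5 = 2170
n = Σf = 72
Mean = 2170 / 72 = 30.1389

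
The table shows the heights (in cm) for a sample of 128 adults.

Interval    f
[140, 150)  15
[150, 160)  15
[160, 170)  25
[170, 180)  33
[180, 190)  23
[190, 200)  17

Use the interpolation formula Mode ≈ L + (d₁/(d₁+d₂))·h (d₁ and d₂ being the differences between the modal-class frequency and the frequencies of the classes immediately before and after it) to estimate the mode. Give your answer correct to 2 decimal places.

174.44

Modal class: [170, 180) (highest frequency 33).
d₁ = 33 − 25 = 8, d₂ = 33 − 23 = 10
Mode ≈ 170 + (8/(8+10)) × 10 = 170 + 4.4444 = 174.4444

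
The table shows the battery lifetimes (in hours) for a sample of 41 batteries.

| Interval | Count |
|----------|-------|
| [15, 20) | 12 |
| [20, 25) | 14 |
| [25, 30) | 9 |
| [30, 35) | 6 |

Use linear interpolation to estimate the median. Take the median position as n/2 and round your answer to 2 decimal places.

23.04

Cumulative frequencies: 12, 26, 35, 41
n = 41; position = n/2 = 20.5.
This falls in the class [20, 25): L = 20, F = 12, f = 14, h = 5.
Median ≈ 20 + ((20.5 − 12) / 14) × 5 = 23.0357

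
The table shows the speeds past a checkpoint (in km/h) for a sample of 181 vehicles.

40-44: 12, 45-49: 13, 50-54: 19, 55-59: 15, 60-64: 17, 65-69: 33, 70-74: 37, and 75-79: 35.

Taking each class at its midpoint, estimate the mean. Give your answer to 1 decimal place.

64.0

Midpoints: 42, 47, 52, 57, 62, 67, 72, 77
Σfm = 12×42 + 13×47 + 19×52 + 15×57 + 17×62 + 33×67 + 37×72 + 35×77 = 11582
n = Σf = 181
Mean = 11582 / 181 = 63.9890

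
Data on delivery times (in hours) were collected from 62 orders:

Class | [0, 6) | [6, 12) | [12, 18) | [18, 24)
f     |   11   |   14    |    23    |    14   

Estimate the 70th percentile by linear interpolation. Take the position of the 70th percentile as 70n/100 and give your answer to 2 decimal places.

Cumulative frequencies: 11, 25, 48, 62
n = 62; position = 70n/100 = 43.4.
This falls in the class [12, 18): L = 12, F = 25, f = 23, h = 6.
70th percentile ≈ 12 + ((43.4 − 25) / 23) × 6 = 16.8000

16.80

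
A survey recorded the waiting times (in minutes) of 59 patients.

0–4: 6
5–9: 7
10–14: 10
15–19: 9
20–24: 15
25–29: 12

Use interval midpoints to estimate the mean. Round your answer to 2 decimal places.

Midpoints: 2, 7, 12, 17, 22, 27
Σfm = 6×2 + 7×7 + 10×12 + 9×17 + 15×22 + 12×27 = 988
n = Σf = 59
Mean = 988 / 59 = 16.7458

16.75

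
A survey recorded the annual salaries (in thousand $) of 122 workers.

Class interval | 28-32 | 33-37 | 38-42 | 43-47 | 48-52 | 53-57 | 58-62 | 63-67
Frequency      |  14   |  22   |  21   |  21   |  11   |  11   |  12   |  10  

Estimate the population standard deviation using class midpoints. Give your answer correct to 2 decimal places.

Midpoints: 30, 35, 40, 45, 50, 55, 60, 65
n = 122, Σfm = 5500, mean = 45.0820
Σfm² = 261900
Σf(m − x̄)² = Σfm² − (Σfm)²/n = 261900 − 5500²/122 = 13949.1803
Population variance = 13949.1803 / 122 = 114.3375
Standard deviation = √114.3375 = 10.6929

10.69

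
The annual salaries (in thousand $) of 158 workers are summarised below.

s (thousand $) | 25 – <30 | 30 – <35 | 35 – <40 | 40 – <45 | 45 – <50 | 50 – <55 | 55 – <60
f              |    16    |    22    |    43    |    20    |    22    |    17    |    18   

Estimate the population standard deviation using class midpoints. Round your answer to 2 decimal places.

Midpoints: 27.5, 32.5, 37.5, 42.5, 47.5, 52.5, 57.5
n = 158, Σfm = 6590, mean = 41.7089
Σfm² = 287937.5
Σf(m − x̄)² = Σfm² − (Σfm)²/n = 287937.5 − 6590²/158 = 13076.1076
Population variance = 13076.1076 / 158 = 82.7602
Standard deviation = √82.7602 = 9.0973

9.10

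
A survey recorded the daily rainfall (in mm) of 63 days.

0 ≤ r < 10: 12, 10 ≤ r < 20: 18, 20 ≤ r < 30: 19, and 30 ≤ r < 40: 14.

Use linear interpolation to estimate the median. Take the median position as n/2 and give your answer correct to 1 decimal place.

20.8

Cumulative frequencies: 12, 30, 49, 63
n = 63; position = n/2 = 31.5.
This falls in the class 20 ≤ r < 30: L = 20, F = 30, f = 19, h = 10.
Median ≈ 20 + ((31.5 − 30) / 19) × 10 = 20.7895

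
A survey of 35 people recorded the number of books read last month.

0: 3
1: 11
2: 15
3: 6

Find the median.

2

Cumulative frequencies: 3, 14, 29, 35
n = 35, so the median is the value in position (n+1)/2 = 18.
Position 18 falls at value 2.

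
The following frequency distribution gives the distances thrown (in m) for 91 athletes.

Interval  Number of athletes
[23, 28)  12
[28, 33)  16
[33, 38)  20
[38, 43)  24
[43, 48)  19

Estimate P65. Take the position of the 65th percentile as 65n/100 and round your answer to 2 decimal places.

Cumulative frequencies: 12, 28, 48, 72, 91
n = 91; position = 65n/100 = 59.15.
This falls in the class [38, 43): L = 38, F = 48, f = 24, h = 5.
65th percentile ≈ 38 + ((59.15 − 48) / 24) × 5 = 40.3229

40.32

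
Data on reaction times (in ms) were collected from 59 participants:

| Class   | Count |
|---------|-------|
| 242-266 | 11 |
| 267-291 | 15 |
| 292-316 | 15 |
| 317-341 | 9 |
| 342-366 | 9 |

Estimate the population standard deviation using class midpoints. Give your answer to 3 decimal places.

32.920

Midpoints: 254, 279, 304, 329, 354
n = 59, Σfm = 17686, mean = 299.7627
Σfm² = 5365544
Σf(m − x̄)² = Σfm² − (Σfm)²/n = 5365544 − 17686²/59 = 63940.6780
Population variance = 63940.6780 / 59 = 1083.7403
Standard deviation = √1083.7403 = 32.9202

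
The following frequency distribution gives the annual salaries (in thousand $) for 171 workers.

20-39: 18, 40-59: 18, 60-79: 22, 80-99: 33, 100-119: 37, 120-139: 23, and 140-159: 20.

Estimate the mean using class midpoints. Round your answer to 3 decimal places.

Midpoints: 29.5, 49.5, 69.5, 89.5, 109.5, 129.5, 149.5
Σfm = 18×29.5 + 18×49.5 + 22×69.5 + 33×89.5 + 37×109.5 + 23×129.5 + 20×149.5 = 15924.5
n = Σf = 171
Mean = 15924.5 / 171 = 93.1257

93.126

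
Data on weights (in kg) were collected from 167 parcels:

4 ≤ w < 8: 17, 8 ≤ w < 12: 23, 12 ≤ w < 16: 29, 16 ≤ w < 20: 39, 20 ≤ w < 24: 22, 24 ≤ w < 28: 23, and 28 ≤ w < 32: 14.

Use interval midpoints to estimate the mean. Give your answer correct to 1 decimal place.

17.6

Midpoints: 6, 10, 14, 18, 22, 26, 30
Σfm = 17×6 + 23×10 + 29×14 + 39×18 + 22×22 + 23×26 + 14×30 = 2942
n = Σf = 167
Mean = 2942 / 167 = 17.6168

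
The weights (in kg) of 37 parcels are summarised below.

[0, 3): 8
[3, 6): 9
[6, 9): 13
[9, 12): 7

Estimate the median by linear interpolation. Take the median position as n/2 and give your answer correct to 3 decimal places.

Cumulative frequencies: 8, 17, 30, 37
n = 37; position = n/2 = 18.5.
This falls in the class [6, 9): L = 6, F = 17, f = 13, h = 3.
Median ≈ 6 + ((18.5 − 17) / 13) × 3 = 6.3462

6.346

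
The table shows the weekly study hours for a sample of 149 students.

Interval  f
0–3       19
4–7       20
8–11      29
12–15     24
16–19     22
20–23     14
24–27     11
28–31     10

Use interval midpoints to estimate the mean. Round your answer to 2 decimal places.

Midpoints: 1.5, 5.5, 9.5, 13.5, 17.5, 21.5, 25.5, 29.5
Σfm = 19×1.5 + 20×5.5 + 29×9.5 + 24×13.5 + 22×17.5 + 14×21.5 + 11×25.5 + 10×29.5 = 1999.5
n = Σf = 149
Mean = 1999.5 / 149 = 13.4195

13.42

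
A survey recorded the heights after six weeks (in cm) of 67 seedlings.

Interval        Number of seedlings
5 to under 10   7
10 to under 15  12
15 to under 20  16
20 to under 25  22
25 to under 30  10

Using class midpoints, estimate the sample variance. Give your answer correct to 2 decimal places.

37.19

Midpoints: 7.5, 12.5, 17.5, 22.5, 27.5
n = 67, Σfm = 1252.5, mean = 18.6940
Σfm² = 25868.75
Σf(m − x̄)² = Σfm² − (Σfm)²/n = 25868.75 − 1252.5²/67 = 2454.4776
Sample variance = 2454.4776 / 66 = 37.1891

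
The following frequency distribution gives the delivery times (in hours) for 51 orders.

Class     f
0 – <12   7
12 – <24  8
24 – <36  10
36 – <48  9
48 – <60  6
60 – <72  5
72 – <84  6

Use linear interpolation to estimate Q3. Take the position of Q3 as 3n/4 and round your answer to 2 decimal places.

56.50

Cumulative frequencies: 7, 15, 25, 34, 40, 45, 51
n = 51; position = 3n/4 = 38.25.
This falls in the class 48 – <60: L = 48, F = 34, f = 6, h = 12.
Upper quartile ≈ 48 + ((38.25 − 34) / 6) × 12 = 56.5000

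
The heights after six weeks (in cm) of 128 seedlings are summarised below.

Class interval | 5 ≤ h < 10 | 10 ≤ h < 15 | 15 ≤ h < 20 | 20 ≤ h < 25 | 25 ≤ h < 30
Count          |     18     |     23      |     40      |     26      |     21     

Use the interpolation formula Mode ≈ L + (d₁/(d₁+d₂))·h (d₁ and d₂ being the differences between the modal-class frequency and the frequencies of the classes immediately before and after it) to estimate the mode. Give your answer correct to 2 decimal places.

Modal class: 15 ≤ h < 20 (highest frequency 40).
d₁ = 40 − 23 = 17, d₂ = 40 − 26 = 14
Mode ≈ 15 + (17/(17+14)) × 5 = 15 + 2.7419 = 17.7419

17.74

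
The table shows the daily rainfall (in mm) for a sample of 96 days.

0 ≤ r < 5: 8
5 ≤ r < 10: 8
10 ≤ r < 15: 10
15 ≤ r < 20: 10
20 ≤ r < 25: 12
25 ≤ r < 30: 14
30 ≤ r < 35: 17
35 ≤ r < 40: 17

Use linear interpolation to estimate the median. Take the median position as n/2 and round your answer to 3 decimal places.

25.000

Cumulative frequencies: 8, 16, 26, 36, 48, 62, 79, 96
n = 96; position = n/2 = 48.
This falls in the class 20 ≤ r < 25: L = 20, F = 36, f = 12, h = 5.
Median ≈ 20 + ((48 − 36) / 12) × 5 = 25.0000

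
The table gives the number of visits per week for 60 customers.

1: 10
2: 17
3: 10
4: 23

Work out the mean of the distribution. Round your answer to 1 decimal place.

Values: 1, 2, 3, 4
Σfx = 10×1 + 17×2 + 10×3 + 23×4 = 166
n = Σf = 60
Mean = 166 / 60 = 2.7667

2.8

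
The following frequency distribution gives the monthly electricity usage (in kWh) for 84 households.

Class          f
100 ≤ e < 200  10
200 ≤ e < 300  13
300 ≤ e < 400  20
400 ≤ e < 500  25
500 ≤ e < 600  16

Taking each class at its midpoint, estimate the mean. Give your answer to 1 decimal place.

378.6

Midpoints: 150, 250, 350, 450, 550
Σfm = 10×150 + 13×250 + 20×350 + 25×450 + 16×550 = 31800
n = Σf = 84
Mean = 31800 / 84 = 378.5714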